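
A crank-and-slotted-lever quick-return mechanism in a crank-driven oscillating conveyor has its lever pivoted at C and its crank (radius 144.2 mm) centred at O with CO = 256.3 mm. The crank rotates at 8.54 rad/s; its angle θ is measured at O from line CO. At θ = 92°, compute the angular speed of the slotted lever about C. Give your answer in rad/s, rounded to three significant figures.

1.99

ω = 8.54 rad/s
Crank pin A relative to C: A = (d + r cosθ, r sinθ); lever angle φ = atan2(r sinθ, d + r cosθ).
Differentiating tanφ: φ̇ = rω(d cosθ + r)/(d² + r² + 2dr cosθ).
d² + r² + 2dr cosθ = |CA|² = 0.0839037 m²;  d cosθ + r = +0.13526 m.
|ω_lever| = |0.1442·8.54·+0.13526| / 0.0839037 = 1.9852 rad/s.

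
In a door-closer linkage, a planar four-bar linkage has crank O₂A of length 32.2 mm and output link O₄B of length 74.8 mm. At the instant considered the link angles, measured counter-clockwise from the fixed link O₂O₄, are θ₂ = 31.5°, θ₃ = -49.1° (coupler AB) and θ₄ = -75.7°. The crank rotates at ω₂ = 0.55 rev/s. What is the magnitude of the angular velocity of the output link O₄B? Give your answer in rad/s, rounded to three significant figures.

3.28

ω₂ = 3.456 rad/s (from 0.55 rev/s).
Differentiating the loop-closure r₂e^{iθ₂}+r₃e^{iθ₃}=r₁+r₄e^{iθ₄} gives r₂ω₂e^{iθ₂}+r₃ω₃e^{iθ₃}=r₄ω₄e^{iθ₄}.
Eliminating the other unknown: ω₄ = r₂ω₂ sin(θ₂−θ₃) / [r₄ sin(θ₄−θ₃)].
Numerator sine = +0.98657; denominator sine = -0.44776.
Result = 0.0322·3.456·(+0.98657) / (0.0748·(-0.44776)) = -3.2778 rad/s; magnitude 3.2778 rad/s.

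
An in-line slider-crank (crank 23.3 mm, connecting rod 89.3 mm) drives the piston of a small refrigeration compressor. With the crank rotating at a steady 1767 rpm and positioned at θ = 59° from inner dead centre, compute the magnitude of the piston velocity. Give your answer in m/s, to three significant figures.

4.21

ω = 2π·1767/60 = 185 rad/s
For an in-line slider-crank, x = r cosθ + √(L² − r² sin²θ), so v = −rω sinθ·[1 + r cosθ/√(L² − r² sin²θ)].
With r = 0.0233 m, L = 0.0893 m, θ = 59°: √(L² − r² sin²θ) = 0.087038 m.
v = −0.0233·185·0.85717·[1 + 0.0233·0.51504/0.087038] = -4.2051 m/s.
|v| = 4.2051 m/s.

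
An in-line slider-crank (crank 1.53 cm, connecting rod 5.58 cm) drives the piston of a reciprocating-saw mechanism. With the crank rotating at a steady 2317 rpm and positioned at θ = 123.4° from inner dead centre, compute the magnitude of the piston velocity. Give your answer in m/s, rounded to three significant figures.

ω = 2π·2317/60 = 242.6 rad/s
For an in-line slider-crank, x = r cosθ + √(L² − r² sin²θ), so v = −rω sinθ·[1 + r cosθ/√(L² − r² sin²θ)].
With r = 0.0153 m, L = 0.0558 m, θ = 123.4°: √(L² − r² sin²θ) = 0.054318 m.
v = −0.0153·242.6·0.83485·[1 + 0.0153·-0.55048/0.054318] = -2.6187 m/s.
|v| = 2.6187 m/s.

2.62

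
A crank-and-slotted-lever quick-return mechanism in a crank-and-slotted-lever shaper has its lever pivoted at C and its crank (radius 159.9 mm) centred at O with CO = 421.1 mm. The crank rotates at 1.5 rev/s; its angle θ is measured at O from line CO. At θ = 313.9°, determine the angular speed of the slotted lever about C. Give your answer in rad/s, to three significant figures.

2.30

ω = 9.425 rad/s (from 1.5 rev/s).
Crank pin A relative to C: A = (d + r cosθ, r sinθ); lever angle φ = atan2(r sinθ, d + r cosθ).
Differentiating tanφ: φ̇ = rω(d cosθ + r)/(d² + r² + 2dr cosθ).
d² + r² + 2dr cosθ = |CA|² = 0.296272 m²;  d cosθ + r = +0.45189 m.
|ω_lever| = |0.1599·9.425·+0.45189| / 0.296272 = 2.2986 rad/s.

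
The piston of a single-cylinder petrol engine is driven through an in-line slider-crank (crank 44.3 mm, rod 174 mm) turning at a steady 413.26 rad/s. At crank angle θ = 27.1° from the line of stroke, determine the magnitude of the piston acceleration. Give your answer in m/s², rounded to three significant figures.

7890

ω = 413.3 rad/s
x(θ) = r cosθ + √(L² − r² sin²θ); with ω constant, a = ω²·d²x/dθ².
d²x/dθ² = −r cosθ − r²(cos2θ)/√u − r⁴ sin²2θ/(4u^{3/2}),  u = L² − r² sin²θ = 0.0298687 m².
Substituting r = 0.0443 m, L = 0.174 m, θ = 27.1°: d²x/dθ² = -0.046202 m.
a = ω²·d²x/dθ² = (413.3)²·(-0.046202) = -7890.5 m/s²;  |a| = 7890.5 m/s².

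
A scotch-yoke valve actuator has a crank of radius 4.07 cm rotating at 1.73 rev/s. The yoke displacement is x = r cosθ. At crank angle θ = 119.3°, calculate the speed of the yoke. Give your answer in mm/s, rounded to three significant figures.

386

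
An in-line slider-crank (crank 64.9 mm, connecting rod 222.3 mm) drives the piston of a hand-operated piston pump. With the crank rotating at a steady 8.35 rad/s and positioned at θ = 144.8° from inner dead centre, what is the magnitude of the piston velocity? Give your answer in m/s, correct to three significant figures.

0.237

ω = 8.35 rad/s
For an in-line slider-crank, x = r cosθ + √(L² − r² sin²θ), so v = −rω sinθ·[1 + r cosθ/√(L² − r² sin²θ)].
With r = 0.0649 m, L = 0.2223 m, θ = 144.8°: √(L² − r² sin²θ) = 0.21913 m.
v = −0.0649·8.35·0.57643·[1 + 0.0649·-0.81714/0.21913] = -0.23678 m/s.
|v| = 0.23678 m/s.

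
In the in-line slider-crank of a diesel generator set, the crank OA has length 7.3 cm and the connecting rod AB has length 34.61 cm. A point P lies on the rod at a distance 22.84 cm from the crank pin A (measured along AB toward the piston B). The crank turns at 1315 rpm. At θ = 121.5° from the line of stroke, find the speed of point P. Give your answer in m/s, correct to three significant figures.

8.14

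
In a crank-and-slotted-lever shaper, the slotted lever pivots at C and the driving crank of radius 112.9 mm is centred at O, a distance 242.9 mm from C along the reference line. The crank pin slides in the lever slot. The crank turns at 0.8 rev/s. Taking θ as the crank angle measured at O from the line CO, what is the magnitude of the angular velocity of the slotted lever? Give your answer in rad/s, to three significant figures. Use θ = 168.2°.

3.92

ω = 5.027 rad/s (from 0.8 rev/s).
Crank pin A relative to C: A = (d + r cosθ, r sinθ); lever angle φ = atan2(r sinθ, d + r cosθ).
Differentiating tanφ: φ̇ = rω(d cosθ + r)/(d² + r² + 2dr cosθ).
d² + r² + 2dr cosθ = |CA|² = 0.0180591 m²;  d cosθ + r = -0.12487 m.
|ω_lever| = |0.1129·5.027·-0.12487| / 0.0180591 = 3.9239 rad/s.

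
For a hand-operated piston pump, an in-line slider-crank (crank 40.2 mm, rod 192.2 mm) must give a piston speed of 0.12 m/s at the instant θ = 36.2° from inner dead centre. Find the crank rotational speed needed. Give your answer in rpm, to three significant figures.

41.2

For an in-line slider-crank, |v_piston| = rω|sinθ|·[1 + r cosθ/√(L² − r² sin²θ)].
With r = 0.0402 m, L = 0.1922 m, θ = 36.2°: the bracketed kinematic factor |dx/dθ| = 0.027781 m.
ω = v/|dx/dθ| = 0.12/0.027781 = 4.3196 rad/s.
N = 60ω/(2π) = 41.249 rpm.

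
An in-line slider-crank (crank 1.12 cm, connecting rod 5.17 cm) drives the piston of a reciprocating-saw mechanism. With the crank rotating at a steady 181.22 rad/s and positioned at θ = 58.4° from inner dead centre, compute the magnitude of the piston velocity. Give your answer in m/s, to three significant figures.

1.93

ω = 181.2 rad/s
For an in-line slider-crank, x = r cosθ + √(L² − r² sin²θ), so v = −rω sinθ·[1 + r cosθ/√(L² − r² sin²θ)].
With r = 0.0112 m, L = 0.0517 m, θ = 58.4°: √(L² − r² sin²θ) = 0.050812 m.
v = −0.0112·181.2·0.85173·[1 + 0.0112·0.52399/0.050812] = -1.9284 m/s.
|v| = 1.9284 m/s.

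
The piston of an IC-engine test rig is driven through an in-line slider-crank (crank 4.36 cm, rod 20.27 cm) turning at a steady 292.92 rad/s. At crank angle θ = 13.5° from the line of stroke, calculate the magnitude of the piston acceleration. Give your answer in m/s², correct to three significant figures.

ω = 292.9 rad/s
x(θ) = r cosθ + √(L² − r² sin²θ); with ω constant, a = ω²·d²x/dθ².
d²x/dθ² = −r cosθ − r²(cos2θ)/√u − r⁴ sin²2θ/(4u^{3/2}),  u = L² − r² sin²θ = 0.0409837 m².
Substituting r = 0.0436 m, L = 0.2027 m, θ = 13.5°: d²x/dθ² = -0.050784 m.
a = ω²·d²x/dθ² = (292.9)²·(-0.050784) = -4357.4 m/s²;  |a| = 4357.4 m/s².

4360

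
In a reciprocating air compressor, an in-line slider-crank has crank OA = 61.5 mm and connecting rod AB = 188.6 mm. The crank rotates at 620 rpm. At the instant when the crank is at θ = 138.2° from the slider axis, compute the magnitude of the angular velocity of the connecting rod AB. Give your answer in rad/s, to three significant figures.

ω = 64.93 rad/s (converted from 620 rpm).
The rod makes angle φ with the slider axis where L sinφ = r sinθ; differentiating, L cosφ·φ̇ = r ω cosθ.
L cosφ = √(L² − r² sin²θ) = 0.18409 m.
|ω_rod| = r ω |cosθ| / √(L² − r² sin²θ) = 0.0615·64.93·0.74548/0.18409 = 16.169 rad/s.

16.2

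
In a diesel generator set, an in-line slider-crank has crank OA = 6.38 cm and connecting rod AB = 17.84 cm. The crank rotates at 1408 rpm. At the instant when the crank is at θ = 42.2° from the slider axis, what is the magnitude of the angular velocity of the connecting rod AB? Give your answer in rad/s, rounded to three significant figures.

40.2

ω = 147.4 rad/s (converted from 1408 rpm).
The rod makes angle φ with the slider axis where L sinφ = r sinθ; differentiating, L cosφ·φ̇ = r ω cosθ.
L cosφ = √(L² − r² sin²θ) = 0.17318 m.
|ω_rod| = r ω |cosθ| / √(L² − r² sin²θ) = 0.0638·147.4·0.74080/0.17318 = 40.241 rad/s.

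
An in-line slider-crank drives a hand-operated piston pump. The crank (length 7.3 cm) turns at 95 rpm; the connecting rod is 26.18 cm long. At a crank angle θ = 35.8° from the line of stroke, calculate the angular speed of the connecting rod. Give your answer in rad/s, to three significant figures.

ω = 9.948 rad/s (converted from 95 rpm).
The rod makes angle φ with the slider axis where L sinφ = r sinθ; differentiating, L cosφ·φ̇ = r ω cosθ.
L cosφ = √(L² − r² sin²θ) = 0.25829 m.
|ω_rod| = r ω |cosθ| / √(L² − r² sin²θ) = 0.073·9.948·0.81106/0.25829 = 2.2804 rad/s.

2.28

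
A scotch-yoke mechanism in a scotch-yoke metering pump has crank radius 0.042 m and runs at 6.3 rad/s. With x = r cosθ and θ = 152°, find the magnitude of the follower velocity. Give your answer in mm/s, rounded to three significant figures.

124

ω = 6.3 rad/s
x = r cosθ ⇒ ẋ = −rω sinθ.
|v| = rω|sinθ| = 0.042·6.3·|sin 152°| = 0.12422 m/s = 124.22 mm/s.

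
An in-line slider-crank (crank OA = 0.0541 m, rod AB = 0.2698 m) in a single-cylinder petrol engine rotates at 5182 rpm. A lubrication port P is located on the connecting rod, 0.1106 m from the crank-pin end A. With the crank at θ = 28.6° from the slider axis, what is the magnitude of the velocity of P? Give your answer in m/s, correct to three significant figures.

ω = 542.7 rad/s.  Crank-pin speed |V_A| = rω = 29.358 m/s, perpendicular to OA.
Rod angle: sinφ = −(r/L) sinθ ⇒ φ = -5.508°; ω_rod = −rω cosθ/√(L²−r²sin²θ) = -95.979 rad/s.
V_P = V_A + ω_rod × AP, with AP = 0.1106 m along the rod.
Components: V_Px = −rω sinθ − a·ω_rod·sinφ = -15.072 m/s;  V_Py = rω cosθ + a·ω_rod·cosφ = +15.209 m/s.
|V_P| = √(V_Px² + V_Py²) = 21.413 m/s.

21.4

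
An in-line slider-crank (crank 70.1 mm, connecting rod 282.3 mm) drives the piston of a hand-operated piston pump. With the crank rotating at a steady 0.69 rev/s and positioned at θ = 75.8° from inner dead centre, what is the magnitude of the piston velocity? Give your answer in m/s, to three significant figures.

ω = 2π·0.69 = 4.335 rad/s
For an in-line slider-crank, x = r cosθ + √(L² − r² sin²θ), so v = −rω sinθ·[1 + r cosθ/√(L² − r² sin²θ)].
With r = 0.0701 m, L = 0.2823 m, θ = 75.8°: √(L² − r² sin²θ) = 0.274 m.
v = −0.0701·4.335·0.96945·[1 + 0.0701·0.24531/0.274] = -0.31312 m/s.
|v| = 0.31312 m/s.

0.313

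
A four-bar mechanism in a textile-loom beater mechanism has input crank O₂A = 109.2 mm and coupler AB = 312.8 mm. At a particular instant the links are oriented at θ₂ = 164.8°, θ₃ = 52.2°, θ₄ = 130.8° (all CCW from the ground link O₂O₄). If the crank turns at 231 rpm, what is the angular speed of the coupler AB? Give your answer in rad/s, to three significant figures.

ω₂ = 24.19 rad/s (from 231 rpm).
Differentiating the loop-closure r₂e^{iθ₂}+r₃e^{iθ₃}=r₁+r₄e^{iθ₄} gives r₂ω₂e^{iθ₂}+r₃ω₃e^{iθ₃}=r₄ω₄e^{iθ₄}.
Eliminating the other unknown: ω₃ = r₂ω₂ sin(θ₄−θ₂) / [r₃ sin(θ₃−θ₄)].
Numerator sine = -0.55919; denominator sine = -0.98027.
Result = 0.1092·24.19·(-0.55919) / (0.3128·(-0.98027)) = +4.8174 rad/s; magnitude 4.8174 rad/s.

4.82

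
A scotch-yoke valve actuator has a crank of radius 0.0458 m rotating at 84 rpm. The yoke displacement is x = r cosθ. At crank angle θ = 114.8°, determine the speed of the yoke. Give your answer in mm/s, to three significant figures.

366

ω = 8.796 rad/s (from 84 rpm).
x = r cosθ ⇒ ẋ = −rω sinθ.
|v| = rω|sinθ| = 0.0458·8.796·|sin 114.8°| = 0.36572 m/s = 365.72 mm/s.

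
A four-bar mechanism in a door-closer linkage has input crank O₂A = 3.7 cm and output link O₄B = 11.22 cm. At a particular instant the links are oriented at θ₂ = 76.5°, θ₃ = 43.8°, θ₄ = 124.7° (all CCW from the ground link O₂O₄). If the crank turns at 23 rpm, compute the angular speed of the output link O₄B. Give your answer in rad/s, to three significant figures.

0.435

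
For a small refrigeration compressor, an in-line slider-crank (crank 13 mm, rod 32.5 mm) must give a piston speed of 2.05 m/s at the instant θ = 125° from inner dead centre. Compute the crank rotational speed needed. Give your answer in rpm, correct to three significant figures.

2430

For an in-line slider-crank, |v_piston| = rω|sinθ|·[1 + r cosθ/√(L² − r² sin²θ)].
With r = 0.013 m, L = 0.0325 m, θ = 125°: the bracketed kinematic factor |dx/dθ| = 0.008063 m.
ω = v/|dx/dθ| = 2.05/0.008063 = 254.25 rad/s.
N = 60ω/(2π) = 2427.9 rpm.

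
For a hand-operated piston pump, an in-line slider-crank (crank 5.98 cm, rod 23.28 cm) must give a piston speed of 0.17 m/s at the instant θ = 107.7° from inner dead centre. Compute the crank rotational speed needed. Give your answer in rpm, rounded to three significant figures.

For an in-line slider-crank, |v_piston| = rω|sinθ|·[1 + r cosθ/√(L² − r² sin²θ)].
With r = 0.0598 m, L = 0.2328 m, θ = 107.7°: the bracketed kinematic factor |dx/dθ| = 0.05238 m.
ω = v/|dx/dθ| = 0.17/0.05238 = 3.2455 rad/s.
N = 60ω/(2π) = 30.992 rpm.

31.0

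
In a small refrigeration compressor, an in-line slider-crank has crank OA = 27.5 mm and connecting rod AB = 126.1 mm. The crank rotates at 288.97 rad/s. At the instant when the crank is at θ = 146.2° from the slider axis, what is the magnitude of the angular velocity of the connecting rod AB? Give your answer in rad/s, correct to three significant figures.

52.8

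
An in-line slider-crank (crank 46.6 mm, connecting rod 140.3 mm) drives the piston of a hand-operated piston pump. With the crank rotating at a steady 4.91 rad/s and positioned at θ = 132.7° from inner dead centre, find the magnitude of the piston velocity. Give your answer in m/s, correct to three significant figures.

0.129

ω = 4.91 rad/s
For an in-line slider-crank, x = r cosθ + √(L² − r² sin²θ), so v = −rω sinθ·[1 + r cosθ/√(L² − r² sin²θ)].
With r = 0.0466 m, L = 0.1403 m, θ = 132.7°: √(L² − r² sin²θ) = 0.13606 m.
v = −0.0466·4.91·0.73491·[1 + 0.0466·-0.67816/0.13606] = -0.1291 m/s.
|v| = 0.1291 m/s.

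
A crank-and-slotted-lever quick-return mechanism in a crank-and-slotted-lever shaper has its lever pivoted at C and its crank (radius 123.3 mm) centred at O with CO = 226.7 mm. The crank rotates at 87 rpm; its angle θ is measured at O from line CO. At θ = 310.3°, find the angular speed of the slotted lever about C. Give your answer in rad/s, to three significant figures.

2.95

ω = 9.111 rad/s (from 87 rpm).
Crank pin A relative to C: A = (d + r cosθ, r sinθ); lever angle φ = atan2(r sinθ, d + r cosθ).
Differentiating tanφ: φ̇ = rω(d cosθ + r)/(d² + r² + 2dr cosθ).
d² + r² + 2dr cosθ = |CA|² = 0.102754 m²;  d cosθ + r = +0.26993 m.
|ω_lever| = |0.1233·9.111·+0.26993| / 0.102754 = 2.9509 rad/s.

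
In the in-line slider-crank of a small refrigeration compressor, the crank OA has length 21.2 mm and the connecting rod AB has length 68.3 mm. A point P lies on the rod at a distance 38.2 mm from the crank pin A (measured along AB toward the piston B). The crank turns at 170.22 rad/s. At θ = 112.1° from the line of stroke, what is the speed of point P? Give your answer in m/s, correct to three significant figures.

ω = 170.2 rad/s.  Crank-pin speed |V_A| = rω = 3.6087 m/s, perpendicular to OA.
Rod angle: sinφ = −(r/L) sinθ ⇒ φ = -16.714°; ω_rod = −rω cosθ/√(L²−r²sin²θ) = +20.755 rad/s.
V_P = V_A + ω_rod × AP, with AP = 0.0382 m along the rod.
Components: V_Px = −rω sinθ − a·ω_rod·sinφ = -3.1155 m/s;  V_Py = rω cosθ + a·ω_rod·cosφ = -0.59833 m/s.
|V_P| = √(V_Px² + V_Py²) = 3.1725 m/s.

3.17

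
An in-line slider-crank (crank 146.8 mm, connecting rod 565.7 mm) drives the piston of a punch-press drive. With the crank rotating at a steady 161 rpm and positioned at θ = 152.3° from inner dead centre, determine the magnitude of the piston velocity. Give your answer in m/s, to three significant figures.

0.884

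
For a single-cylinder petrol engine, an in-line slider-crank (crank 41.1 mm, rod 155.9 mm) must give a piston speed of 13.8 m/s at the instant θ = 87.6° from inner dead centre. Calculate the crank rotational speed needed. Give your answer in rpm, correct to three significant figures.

For an in-line slider-crank, |v_piston| = rω|sinθ|·[1 + r cosθ/√(L² − r² sin²θ)].
With r = 0.0411 m, L = 0.1559 m, θ = 87.6°: the bracketed kinematic factor |dx/dθ| = 0.041534 m.
ω = v/|dx/dθ| = 13.8/0.041534 = 332.26 rad/s.
N = 60ω/(2π) = 3172.8 rpm.

3170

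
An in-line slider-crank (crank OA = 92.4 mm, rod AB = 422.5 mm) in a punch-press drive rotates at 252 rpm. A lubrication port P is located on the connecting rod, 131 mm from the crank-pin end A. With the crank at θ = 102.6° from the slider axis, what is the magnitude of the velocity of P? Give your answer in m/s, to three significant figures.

2.37

ω = 26.39 rad/s.  Crank-pin speed |V_A| = rω = 2.4384 m/s, perpendicular to OA.
Rod angle: sinφ = −(r/L) sinθ ⇒ φ = -12.324°; ω_rod = −rω cosθ/√(L²−r²sin²θ) = +1.2887 rad/s.
V_P = V_A + ω_rod × AP, with AP = 0.131 m along the rod.
Components: V_Px = −rω sinθ − a·ω_rod·sinφ = -2.3436 m/s;  V_Py = rω cosθ + a·ω_rod·cosφ = -0.36699 m/s.
|V_P| = √(V_Px² + V_Py²) = 2.3722 m/s.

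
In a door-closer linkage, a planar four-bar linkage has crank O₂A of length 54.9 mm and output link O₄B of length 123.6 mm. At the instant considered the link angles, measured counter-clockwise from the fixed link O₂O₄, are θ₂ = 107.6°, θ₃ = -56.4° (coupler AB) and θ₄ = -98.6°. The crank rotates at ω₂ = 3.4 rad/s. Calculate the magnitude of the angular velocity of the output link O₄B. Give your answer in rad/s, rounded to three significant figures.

ω₂ = 3.4 rad/s
Differentiating the loop-closure r₂e^{iθ₂}+r₃e^{iθ₃}=r₁+r₄e^{iθ₄} gives r₂ω₂e^{iθ₂}+r₃ω₃e^{iθ₃}=r₄ω₄e^{iθ₄}.
Eliminating the other unknown: ω₄ = r₂ω₂ sin(θ₂−θ₃) / [r₄ sin(θ₄−θ₃)].
Numerator sine = +0.27564; denominator sine = -0.67172.
Result = 0.0549·3.4·(+0.27564) / (0.1236·(-0.67172)) = -0.6197 rad/s; magnitude 0.6197 rad/s.

0.620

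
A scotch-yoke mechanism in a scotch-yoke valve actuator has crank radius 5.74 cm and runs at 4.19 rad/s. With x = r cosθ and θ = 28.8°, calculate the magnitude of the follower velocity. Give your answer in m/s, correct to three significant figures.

0.116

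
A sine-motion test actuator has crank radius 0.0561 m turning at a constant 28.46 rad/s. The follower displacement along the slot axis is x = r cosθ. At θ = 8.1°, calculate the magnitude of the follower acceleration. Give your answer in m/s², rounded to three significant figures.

ω = 28.46 rad/s
x = r cosθ ⇒ ẍ = −rω² cosθ (ω constant).
|a| = rω²|cosθ| = 0.0561·(28.46)²·|cos 8.1°| = 44.986 m/s².

45.0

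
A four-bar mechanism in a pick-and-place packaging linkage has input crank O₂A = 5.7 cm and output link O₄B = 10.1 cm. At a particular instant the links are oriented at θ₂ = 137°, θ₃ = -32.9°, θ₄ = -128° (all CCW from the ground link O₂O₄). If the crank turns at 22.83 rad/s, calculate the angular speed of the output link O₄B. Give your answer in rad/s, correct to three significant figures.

2.27

ω₂ = 22.83 rad/s
Differentiating the loop-closure r₂e^{iθ₂}+r₃e^{iθ₃}=r₁+r₄e^{iθ₄} gives r₂ω₂e^{iθ₂}+r₃ω₃e^{iθ₃}=r₄ω₄e^{iθ₄}.
Eliminating the other unknown: ω₄ = r₂ω₂ sin(θ₂−θ₃) / [r₄ sin(θ₄−θ₃)].
Numerator sine = +0.17537; denominator sine = -0.99604.
Result = 0.057·22.83·(+0.17537) / (0.101·(-0.99604)) = -2.2685 rad/s; magnitude 2.2685 rad/s.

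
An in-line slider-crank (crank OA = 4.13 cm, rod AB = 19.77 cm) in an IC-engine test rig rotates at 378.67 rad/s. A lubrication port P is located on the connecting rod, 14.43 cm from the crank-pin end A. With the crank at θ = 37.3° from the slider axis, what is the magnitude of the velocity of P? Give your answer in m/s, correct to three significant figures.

11.2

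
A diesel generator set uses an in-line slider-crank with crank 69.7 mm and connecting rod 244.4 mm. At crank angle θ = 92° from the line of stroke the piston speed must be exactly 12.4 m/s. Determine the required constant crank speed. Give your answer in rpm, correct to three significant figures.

1720

For an in-line slider-crank, |v_piston| = rω|sinθ|·[1 + r cosθ/√(L² − r² sin²θ)].
With r = 0.0697 m, L = 0.2444 m, θ = 92°: the bracketed kinematic factor |dx/dθ| = 0.068934 m.
ω = v/|dx/dθ| = 12.4/0.068934 = 179.88 rad/s.
N = 60ω/(2π) = 1717.7 rpm.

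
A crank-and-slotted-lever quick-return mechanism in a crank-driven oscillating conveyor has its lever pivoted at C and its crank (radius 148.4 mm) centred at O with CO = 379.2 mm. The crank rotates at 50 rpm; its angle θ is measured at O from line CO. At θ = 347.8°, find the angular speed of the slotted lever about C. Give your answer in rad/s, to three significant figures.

ω = 5.236 rad/s (from 50 rpm).
Crank pin A relative to C: A = (d + r cosθ, r sinθ); lever angle φ = atan2(r sinθ, d + r cosθ).
Differentiating tanφ: φ̇ = rω(d cosθ + r)/(d² + r² + 2dr cosθ).
d² + r² + 2dr cosθ = |CA|² = 0.27582 m²;  d cosθ + r = +0.51904 m.
|ω_lever| = |0.1484·5.236·+0.51904| / 0.27582 = 1.4622 rad/s.

1.46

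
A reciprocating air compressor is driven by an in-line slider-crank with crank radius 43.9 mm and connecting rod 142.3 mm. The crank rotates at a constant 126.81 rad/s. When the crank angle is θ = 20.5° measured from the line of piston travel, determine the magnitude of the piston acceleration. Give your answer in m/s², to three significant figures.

829

ω = 126.8 rad/s
x(θ) = r cosθ + √(L² − r² sin²θ); with ω constant, a = ω²·d²x/dθ².
d²x/dθ² = −r cosθ − r²(cos2θ)/√u − r⁴ sin²2θ/(4u^{3/2}),  u = L² − r² sin²θ = 0.0200129 m².
Substituting r = 0.0439 m, L = 0.1423 m, θ = 20.5°: d²x/dθ² = -0.051543 m.
a = ω²·d²x/dθ² = (126.8)²·(-0.051543) = -828.84 m/s²;  |a| = 828.84 m/s².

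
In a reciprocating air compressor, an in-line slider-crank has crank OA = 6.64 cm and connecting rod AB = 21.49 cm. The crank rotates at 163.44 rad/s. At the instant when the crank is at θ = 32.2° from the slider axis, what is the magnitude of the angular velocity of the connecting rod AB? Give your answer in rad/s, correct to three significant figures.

43.3

ω = 163.4 rad/s
The rod makes angle φ with the slider axis where L sinφ = r sinθ; differentiating, L cosφ·φ̇ = r ω cosθ.
L cosφ = √(L² − r² sin²θ) = 0.21197 m.
|ω_rod| = r ω |cosθ| / √(L² − r² sin²θ) = 0.0664·163.4·0.84619/0.21197 = 43.324 rad/s.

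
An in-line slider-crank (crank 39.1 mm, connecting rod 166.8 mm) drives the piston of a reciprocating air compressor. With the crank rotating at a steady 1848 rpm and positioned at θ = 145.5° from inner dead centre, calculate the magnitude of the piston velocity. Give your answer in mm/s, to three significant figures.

3450

ω = 2π·1848/60 = 193.5 rad/s
For an in-line slider-crank, x = r cosθ + √(L² − r² sin²θ), so v = −rω sinθ·[1 + r cosθ/√(L² − r² sin²θ)].
With r = 0.0391 m, L = 0.1668 m, θ = 145.5°: √(L² − r² sin²θ) = 0.16532 m.
v = −0.0391·193.5·0.56641·[1 + 0.0391·-0.82413/0.16532] = -3.4505 m/s.
|v| = 3.4505 m/s = 3450.5 mm/s.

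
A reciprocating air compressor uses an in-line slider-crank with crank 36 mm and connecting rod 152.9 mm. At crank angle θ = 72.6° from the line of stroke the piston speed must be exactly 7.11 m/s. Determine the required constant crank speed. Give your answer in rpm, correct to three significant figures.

For an in-line slider-crank, |v_piston| = rω|sinθ|·[1 + r cosθ/√(L² − r² sin²θ)].
With r = 0.036 m, L = 0.1529 m, θ = 72.6°: the bracketed kinematic factor |dx/dθ| = 0.036835 m.
ω = v/|dx/dθ| = 7.11/0.036835 = 193.02 rad/s.
N = 60ω/(2π) = 1843.2 rpm.

1840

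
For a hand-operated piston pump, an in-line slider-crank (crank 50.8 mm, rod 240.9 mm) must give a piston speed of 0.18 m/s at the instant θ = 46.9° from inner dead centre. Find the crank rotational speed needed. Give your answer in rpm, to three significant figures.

40.4

For an in-line slider-crank, |v_piston| = rω|sinθ|·[1 + r cosθ/√(L² − r² sin²θ)].
With r = 0.0508 m, L = 0.2409 m, θ = 46.9°: the bracketed kinematic factor |dx/dθ| = 0.042501 m.
ω = v/|dx/dθ| = 0.18/0.042501 = 4.2352 rad/s.
N = 60ω/(2π) = 40.443 rpm.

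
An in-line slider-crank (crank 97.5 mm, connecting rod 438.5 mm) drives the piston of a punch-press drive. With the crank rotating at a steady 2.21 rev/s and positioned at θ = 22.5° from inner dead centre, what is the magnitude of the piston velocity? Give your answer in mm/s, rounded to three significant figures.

625

ω = 2π·2.21 = 13.89 rad/s
For an in-line slider-crank, x = r cosθ + √(L² − r² sin²θ), so v = −rω sinθ·[1 + r cosθ/√(L² − r² sin²θ)].
With r = 0.0975 m, L = 0.4385 m, θ = 22.5°: √(L² − r² sin²θ) = 0.43691 m.
v = −0.0975·13.89·0.38268·[1 + 0.0975·0.92388/0.43691] = -0.62492 m/s.
|v| = 0.62492 m/s = 624.92 mm/s.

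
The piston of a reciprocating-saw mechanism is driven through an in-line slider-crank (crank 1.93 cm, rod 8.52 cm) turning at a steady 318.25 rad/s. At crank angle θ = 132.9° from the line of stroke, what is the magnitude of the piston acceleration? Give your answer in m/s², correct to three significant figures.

ω = 318.2 rad/s
x(θ) = r cosθ + √(L² − r² sin²θ); with ω constant, a = ω²·d²x/dθ².
d²x/dθ² = −r cosθ − r²(cos2θ)/√u − r⁴ sin²2θ/(4u^{3/2}),  u = L² − r² sin²θ = 0.00705915 m².
Substituting r = 0.0193 m, L = 0.0852 m, θ = 132.9°: d²x/dθ² = +0.013404 m.
a = ω²·d²x/dθ² = (318.2)²·(+0.013404) = +1357.6 m/s²;  |a| = 1357.6 m/s².

1360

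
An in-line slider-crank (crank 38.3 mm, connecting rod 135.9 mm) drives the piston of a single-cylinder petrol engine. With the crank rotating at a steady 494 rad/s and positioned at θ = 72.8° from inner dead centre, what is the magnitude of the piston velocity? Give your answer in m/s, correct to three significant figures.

19.6

ω = 494 rad/s
For an in-line slider-crank, x = r cosθ + √(L² − r² sin²θ), so v = −rω sinθ·[1 + r cosθ/√(L² − r² sin²θ)].
With r = 0.0383 m, L = 0.1359 m, θ = 72.8°: √(L² − r² sin²θ) = 0.13088 m.
v = −0.0383·494·0.95528·[1 + 0.0383·0.29571/0.13088] = -19.638 m/s.
|v| = 19.638 m/s.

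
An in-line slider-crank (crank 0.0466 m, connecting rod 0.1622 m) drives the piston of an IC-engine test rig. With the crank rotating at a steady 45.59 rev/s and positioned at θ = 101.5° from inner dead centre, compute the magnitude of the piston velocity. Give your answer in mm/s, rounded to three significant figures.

12300

ω = 2π·45.6 = 286.5 rad/s
For an in-line slider-crank, x = r cosθ + √(L² − r² sin²θ), so v = −rω sinθ·[1 + r cosθ/√(L² − r² sin²θ)].
With r = 0.0466 m, L = 0.1622 m, θ = 101.5°: √(L² − r² sin²θ) = 0.15564 m.
v = −0.0466·286.5·0.97992·[1 + 0.0466·-0.19937/0.15564] = -12.3 m/s.
|v| = 12.3 m/s = 12300 mm/s.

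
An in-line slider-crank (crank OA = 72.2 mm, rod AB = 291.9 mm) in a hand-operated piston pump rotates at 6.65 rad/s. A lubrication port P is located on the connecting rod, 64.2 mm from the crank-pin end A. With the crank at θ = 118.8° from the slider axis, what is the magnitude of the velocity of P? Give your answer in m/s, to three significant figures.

ω = 6.65 rad/s.  Crank-pin speed |V_A| = rω = 0.48013 m/s, perpendicular to OA.
Rod angle: sinφ = −(r/L) sinθ ⇒ φ = -12.518°; ω_rod = −rω cosθ/√(L²−r²sin²θ) = +0.81171 rad/s.
V_P = V_A + ω_rod × AP, with AP = 0.0642 m along the rod.
Components: V_Px = −rω sinθ − a·ω_rod·sinφ = -0.40945 m/s;  V_Py = rω cosθ + a·ω_rod·cosφ = -0.18043 m/s.
|V_P| = √(V_Px² + V_Py²) = 0.44744 m/s.

0.447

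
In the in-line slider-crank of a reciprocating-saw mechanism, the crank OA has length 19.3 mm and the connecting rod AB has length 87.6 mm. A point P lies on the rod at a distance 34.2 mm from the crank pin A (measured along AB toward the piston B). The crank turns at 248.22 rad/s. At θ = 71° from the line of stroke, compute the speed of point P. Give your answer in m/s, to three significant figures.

4.76

ω = 248.2 rad/s.  Crank-pin speed |V_A| = rω = 4.7906 m/s, perpendicular to OA.
Rod angle: sinφ = −(r/L) sinθ ⇒ φ = -12.024°; ω_rod = −rω cosθ/√(L²−r²sin²θ) = -18.204 rad/s.
V_P = V_A + ω_rod × AP, with AP = 0.0342 m along the rod.
Components: V_Px = −rω sinθ − a·ω_rod·sinφ = -4.6593 m/s;  V_Py = rω cosθ + a·ω_rod·cosφ = +0.95076 m/s.
|V_P| = √(V_Px² + V_Py²) = 4.7554 m/s.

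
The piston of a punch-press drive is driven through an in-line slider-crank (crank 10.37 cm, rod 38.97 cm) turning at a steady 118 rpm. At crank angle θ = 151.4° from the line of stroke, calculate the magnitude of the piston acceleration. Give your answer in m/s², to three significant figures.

ω = 2π·118/60 = 12.36 rad/s
x(θ) = r cosθ + √(L² − r² sin²θ); with ω constant, a = ω²·d²x/dθ².
d²x/dθ² = −r cosθ − r²(cos2θ)/√u − r⁴ sin²2θ/(4u^{3/2}),  u = L² − r² sin²θ = 0.149402 m².
Substituting r = 0.1037 m, L = 0.3897 m, θ = 151.4°: d²x/dθ² = +0.075622 m.
a = ω²·d²x/dθ² = (12.36)²·(+0.075622) = +11.547 m/s²;  |a| = 11.547 m/s².

11.5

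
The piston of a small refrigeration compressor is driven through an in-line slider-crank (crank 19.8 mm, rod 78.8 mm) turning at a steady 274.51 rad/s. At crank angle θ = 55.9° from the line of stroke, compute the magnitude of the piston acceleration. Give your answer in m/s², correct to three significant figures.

ω = 274.5 rad/s
x(θ) = r cosθ + √(L² − r² sin²θ); with ω constant, a = ω²·d²x/dθ².
d²x/dθ² = −r cosθ − r²(cos2θ)/√u − r⁴ sin²2θ/(4u^{3/2}),  u = L² − r² sin²θ = 0.00594062 m².
Substituting r = 0.0198 m, L = 0.0788 m, θ = 55.9°: d²x/dθ² = -0.0092841 m.
a = ω²·d²x/dθ² = (274.5)²·(-0.0092841) = -699.61 m/s²;  |a| = 699.61 m/s².

700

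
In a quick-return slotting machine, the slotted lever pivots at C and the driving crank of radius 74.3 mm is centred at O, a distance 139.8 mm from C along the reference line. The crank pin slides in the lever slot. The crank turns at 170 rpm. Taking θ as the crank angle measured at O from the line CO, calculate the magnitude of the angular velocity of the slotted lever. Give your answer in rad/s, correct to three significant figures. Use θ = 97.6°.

ω = 17.8 rad/s (from 170 rpm).
Crank pin A relative to C: A = (d + r cosθ, r sinθ); lever angle φ = atan2(r sinθ, d + r cosθ).
Differentiating tanφ: φ̇ = rω(d cosθ + r)/(d² + r² + 2dr cosθ).
d² + r² + 2dr cosθ = |CA|² = 0.022317 m²;  d cosθ + r = +0.055811 m.
|ω_lever| = |0.0743·17.8·+0.055811| / 0.022317 = 3.3079 rad/s.

3.31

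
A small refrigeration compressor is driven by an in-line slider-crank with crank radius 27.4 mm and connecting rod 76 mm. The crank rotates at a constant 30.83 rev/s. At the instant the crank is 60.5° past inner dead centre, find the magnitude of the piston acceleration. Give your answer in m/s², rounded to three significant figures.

ω = 2π·30.8 = 193.7 rad/s
x(θ) = r cosθ + √(L² − r² sin²θ); with ω constant, a = ω²·d²x/dθ².
d²x/dθ² = −r cosθ − r²(cos2θ)/√u − r⁴ sin²2θ/(4u^{3/2}),  u = L² − r² sin²θ = 0.00520729 m².
Substituting r = 0.0274 m, L = 0.076 m, θ = 60.5°: d²x/dθ² = -0.0084095 m.
a = ω²·d²x/dθ² = (193.7)²·(-0.0084095) = -315.56 m/s²;  |a| = 315.56 m/s².

316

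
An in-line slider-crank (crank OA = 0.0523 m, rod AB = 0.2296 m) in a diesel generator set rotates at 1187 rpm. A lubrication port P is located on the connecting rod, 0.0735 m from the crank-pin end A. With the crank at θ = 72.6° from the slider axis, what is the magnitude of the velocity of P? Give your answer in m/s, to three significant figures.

ω = 124.3 rad/s.  Crank-pin speed |V_A| = rω = 6.501 m/s, perpendicular to OA.
Rod angle: sinφ = −(r/L) sinθ ⇒ φ = -12.554°; ω_rod = −rω cosθ/√(L²−r²sin²θ) = -8.6746 rad/s.
V_P = V_A + ω_rod × AP, with AP = 0.0735 m along the rod.
Components: V_Px = −rω sinθ − a·ω_rod·sinφ = -6.3421 m/s;  V_Py = rω cosθ + a·ω_rod·cosφ = +1.3217 m/s.
|V_P| = √(V_Px² + V_Py²) = 6.4784 m/s.

6.48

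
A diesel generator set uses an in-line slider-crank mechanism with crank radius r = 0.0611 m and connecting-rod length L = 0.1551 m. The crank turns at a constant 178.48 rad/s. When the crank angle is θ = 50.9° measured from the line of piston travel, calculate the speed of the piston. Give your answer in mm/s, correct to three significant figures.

ω = 178.5 rad/s
For an in-line slider-crank, x = r cosθ + √(L² − r² sin²θ), so v = −rω sinθ·[1 + r cosθ/√(L² − r² sin²θ)].
With r = 0.0611 m, L = 0.1551 m, θ = 50.9°: √(L² − r² sin²θ) = 0.14767 m.
v = −0.0611·178.5·0.77605·[1 + 0.0611·0.63068/0.14767] = -10.671 m/s.
|v| = 10.671 m/s = 10671 mm/s.

10700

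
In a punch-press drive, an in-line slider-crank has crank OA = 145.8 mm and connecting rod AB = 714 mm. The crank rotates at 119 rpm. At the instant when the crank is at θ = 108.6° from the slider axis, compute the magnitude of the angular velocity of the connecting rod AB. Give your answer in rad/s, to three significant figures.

0.827

ω = 12.46 rad/s (converted from 119 rpm).
The rod makes angle φ with the slider axis where L sinφ = r sinθ; differentiating, L cosφ·φ̇ = r ω cosθ.
L cosφ = √(L² − r² sin²θ) = 0.7005 m.
|ω_rod| = r ω |cosθ| / √(L² − r² sin²θ) = 0.1458·12.46·0.31896/0.7005 = 0.82729 rad/s.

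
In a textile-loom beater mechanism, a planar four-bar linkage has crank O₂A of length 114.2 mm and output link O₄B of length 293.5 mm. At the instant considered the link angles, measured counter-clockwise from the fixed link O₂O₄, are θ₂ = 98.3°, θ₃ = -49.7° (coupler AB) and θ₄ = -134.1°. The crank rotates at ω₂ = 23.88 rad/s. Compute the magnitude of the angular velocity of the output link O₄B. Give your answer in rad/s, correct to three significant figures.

4.95

ω₂ = 23.88 rad/s
Differentiating the loop-closure r₂e^{iθ₂}+r₃e^{iθ₃}=r₁+r₄e^{iθ₄} gives r₂ω₂e^{iθ₂}+r₃ω₃e^{iθ₃}=r₄ω₄e^{iθ₄}.
Eliminating the other unknown: ω₄ = r₂ω₂ sin(θ₂−θ₃) / [r₄ sin(θ₄−θ₃)].
Numerator sine = +0.52992; denominator sine = -0.99523.
Result = 0.1142·23.88·(+0.52992) / (0.2935·(-0.99523)) = -4.9474 rad/s; magnitude 4.9474 rad/s.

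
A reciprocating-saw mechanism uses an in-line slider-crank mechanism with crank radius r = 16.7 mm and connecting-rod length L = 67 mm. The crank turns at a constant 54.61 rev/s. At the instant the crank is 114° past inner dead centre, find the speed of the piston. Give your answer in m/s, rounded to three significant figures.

4.69

ω = 2π·54.6 = 343.1 rad/s
For an in-line slider-crank, x = r cosθ + √(L² − r² sin²θ), so v = −rω sinθ·[1 + r cosθ/√(L² − r² sin²θ)].
With r = 0.0167 m, L = 0.067 m, θ = 114°: √(L² − r² sin²θ) = 0.06524 m.
v = −0.0167·343.1·0.91355·[1 + 0.0167·-0.40674/0.06524] = -4.6898 m/s.
|v| = 4.6898 m/s.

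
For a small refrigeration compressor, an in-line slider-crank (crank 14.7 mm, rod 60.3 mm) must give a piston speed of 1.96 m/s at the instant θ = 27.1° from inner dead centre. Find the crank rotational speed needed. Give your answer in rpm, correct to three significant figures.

2290

For an in-line slider-crank, |v_piston| = rω|sinθ|·[1 + r cosθ/√(L² − r² sin²θ)].
With r = 0.0147 m, L = 0.0603 m, θ = 27.1°: the bracketed kinematic factor |dx/dθ| = 0.0081588 m.
ω = v/|dx/dθ| = 1.96/0.0081588 = 240.23 rad/s.
N = 60ω/(2π) = 2294 rpm.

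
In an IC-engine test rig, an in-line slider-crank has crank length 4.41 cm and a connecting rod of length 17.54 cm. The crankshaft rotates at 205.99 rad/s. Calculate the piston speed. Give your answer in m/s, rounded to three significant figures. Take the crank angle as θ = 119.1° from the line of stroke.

ω = 206 rad/s
For an in-line slider-crank, x = r cosθ + √(L² − r² sin²θ), so v = −rω sinθ·[1 + r cosθ/√(L² − r² sin²θ)].
With r = 0.0441 m, L = 0.1754 m, θ = 119.1°: √(L² − r² sin²θ) = 0.17111 m.
v = −0.0441·206·0.87377·[1 + 0.0441·-0.48634/0.17111] = -6.9426 m/s.
|v| = 6.9426 m/s.

6.94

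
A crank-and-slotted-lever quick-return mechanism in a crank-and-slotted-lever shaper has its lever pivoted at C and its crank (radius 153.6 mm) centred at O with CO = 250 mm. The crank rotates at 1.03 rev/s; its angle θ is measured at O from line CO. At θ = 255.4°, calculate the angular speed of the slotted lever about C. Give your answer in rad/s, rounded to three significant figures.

ω = 6.472 rad/s (from 1.03 rev/s).
Crank pin A relative to C: A = (d + r cosθ, r sinθ); lever angle φ = atan2(r sinθ, d + r cosθ).
Differentiating tanφ: φ̇ = rω(d cosθ + r)/(d² + r² + 2dr cosθ).
d² + r² + 2dr cosθ = |CA|² = 0.066734 m²;  d cosθ + r = +0.090583 m.
|ω_lever| = |0.1536·6.472·+0.090583| / 0.066734 = 1.3493 rad/s.

1.35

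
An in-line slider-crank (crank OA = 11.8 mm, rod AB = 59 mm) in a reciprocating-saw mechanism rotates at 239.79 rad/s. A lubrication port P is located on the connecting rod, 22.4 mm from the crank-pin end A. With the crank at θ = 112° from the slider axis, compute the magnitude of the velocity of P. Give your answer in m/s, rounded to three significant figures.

2.63

ω = 239.8 rad/s.  Crank-pin speed |V_A| = rω = 2.8295 m/s, perpendicular to OA.
Rod angle: sinφ = −(r/L) sinθ ⇒ φ = -10.687°; ω_rod = −rω cosθ/√(L²−r²sin²θ) = +18.282 rad/s.
V_P = V_A + ω_rod × AP, with AP = 0.0224 m along the rod.
Components: V_Px = −rω sinθ − a·ω_rod·sinφ = -2.5475 m/s;  V_Py = rω cosθ + a·ω_rod·cosφ = -0.65753 m/s.
|V_P| = √(V_Px² + V_Py²) = 2.631 m/s.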